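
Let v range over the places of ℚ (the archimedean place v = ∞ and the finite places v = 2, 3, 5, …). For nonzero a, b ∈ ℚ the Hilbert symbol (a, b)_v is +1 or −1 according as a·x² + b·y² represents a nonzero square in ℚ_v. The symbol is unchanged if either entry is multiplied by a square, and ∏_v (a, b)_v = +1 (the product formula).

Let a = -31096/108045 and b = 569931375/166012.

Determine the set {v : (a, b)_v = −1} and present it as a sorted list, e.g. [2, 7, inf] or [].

(a, b) ≡ (-230, 1785) mod (ℚ^×)²; places V = {2, 3, 5, 7, 11, 13, 17, 23, ∞}.
(a,b)_17: α=0, u≡15; β=1, v≡7 (mod 17); (15|17)=+1, (7|17)=-1; sign (−1)^0·+1^1·-1^0 = +1.
(a,b)_3: α=-2, u≡1; β=1, v≡1 (mod 3); (1|3)=+1, (1|3)=+1; sign (−1)^0·+1^1·+1^-2 = +1.
(a,b)_2: α=3, β=-2; u≡5, v≡1 (mod 8); ε(u)ε(v)=0·0, αω(v)=3·0, βω(u)=-2·1; sum ≡ 0  ⇒  +1.
(a,b)_∞: sgn(-230)=−, sgn(1785)=+, so +1.
(a,b)_5: α=-1, u≡1; β=3, v≡3 (mod 5); (1|5)=+1, (3|5)=-1; sign (−1)^0·+1^3·-1^-1 = -1.
(a,b)_7: α=-4, u≡4; β=-3, v≡6 (mod 7); (4|7)=+1, (6|7)=-1; sign (−1)^0·+1^-3·-1^-4 = +1.
(a,b)_11: α=0, u≡4; β=-2, v≡3 (mod 11); (4|11)=+1, (3|11)=+1; sign (−1)^0·+1^-2·+1^0 = +1.
(a,b)_13: α=2, u≡12; β=2, v≡3 (mod 13); (12|13)=+1, (3|13)=+1; sign (−1)^0·+1^2·+1^2 = +1.
(a,b)_23: α=1, u≡2; β=2, v≡7 (mod 23); (2|23)=+1, (7|23)=-1; sign (−1)^0·+1^2·-1^1 = -1.
|Ram(-230, 1785)| = 2, even; anisotropic at {5, 23}.

[5, 23]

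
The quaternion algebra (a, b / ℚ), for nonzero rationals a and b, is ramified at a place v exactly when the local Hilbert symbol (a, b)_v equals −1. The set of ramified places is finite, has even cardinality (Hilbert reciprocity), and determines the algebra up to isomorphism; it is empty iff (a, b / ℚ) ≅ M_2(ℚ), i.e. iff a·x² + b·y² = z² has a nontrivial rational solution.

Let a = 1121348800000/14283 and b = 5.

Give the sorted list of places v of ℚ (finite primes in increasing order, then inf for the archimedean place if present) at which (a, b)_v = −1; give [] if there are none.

[2, 3, 5, 13]

Mod squares: a ≡ 124410, b ≡ 5. Check v ∈ {∞, 2, 3, 5, 11, 13, 23, 29}.
v=3: a=3^-3·(≡1), b=3^0·(≡2) mod 3; (1|3)=+1, (2|3)=-1; (−1)^{-3·0·1}·(+1)^0·(-1)^-3 = -1.
v=13: a=13^3·(≡5), b=13^0·(≡5) mod 13; (5|13)=-1, (5|13)=-1; (−1)^{3·0·6}·(-1)^0·(-1)^3 = -1.
v=5: a=5^5·(≡2), b=5^1·(≡1) mod 5; (2|5)=-1, (1|5)=+1; (−1)^{5·1·2}·(-1)^1·(+1)^5 = -1.
v=29: a=29^1·(≡8), b=29^0·(≡5) mod 29; (8|29)=-1, (5|29)=+1; (−1)^{1·0·14}·(-1)^0·(+1)^1 = +1.
v=11: a=11^1·(≡10), b=11^0·(≡5) mod 11; (10|11)=-1, (5|11)=+1; (−1)^{1·0·5}·(-1)^0·(+1)^1 = +1.
v=2: v_2(a)=9, v_2(b)=0; units ≡ 5, 5 (mod 8); ε·ε+αω+βω = 0·0+9·1+0·1 ≡ 1  ⇒  (a,b)_2 = -1.
v=23: a=23^-2·(≡1), b=23^0·(≡5) mod 23; (1|23)=+1, (5|23)=-1; (−1)^{-2·0·11}·(+1)^0·(-1)^-2 = +1.
v=∞: 124410 > 0 and 5 > 0  ⇒  (a,b)_∞ = +1.
|Ram(124410, 5)| = 4, even; anisotropic at {2, 3, 5, 13}.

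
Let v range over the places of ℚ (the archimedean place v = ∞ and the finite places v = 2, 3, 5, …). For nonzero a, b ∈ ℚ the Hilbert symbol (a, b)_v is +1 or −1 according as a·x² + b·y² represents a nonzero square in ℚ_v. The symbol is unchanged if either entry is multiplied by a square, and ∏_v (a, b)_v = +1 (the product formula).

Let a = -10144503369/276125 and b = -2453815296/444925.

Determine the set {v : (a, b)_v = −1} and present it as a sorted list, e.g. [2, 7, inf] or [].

(a, b) ≡ (-62205, -13) mod (ℚ^×)²; places V = {2, 3, 5, 7, 11, 13, 29, 37, 43, 47, ∞}.
(a,b)_2: α=0, β=14; u≡3, v≡3 (mod 8); ε(u)ε(v)=1·1, αω(v)=0·1, βω(u)=14·1; sum ≡ 1  ⇒  -1.
(a,b)_37: α=0, u≡23; β=-2, v≡20 (mod 37); (23|37)=-1, (20|37)=-1; sign (−1)^0·-1^-2·-1^0 = +1.
(a,b)_5: α=-3, u≡4; β=-2, v≡2 (mod 5); (4|5)=+1, (2|5)=-1; sign (−1)^0·+1^-2·-1^-3 = -1.
(a,b)_3: α=3, u≡1; β=4, v≡2 (mod 3); (1|3)=+1, (2|3)=-1; sign (−1)^0·+1^4·-1^3 = -1.
(a,b)_11: α=1, u≡8; β=0, v≡3 (mod 11); (8|11)=-1, (3|11)=+1; sign (−1)^0·-1^0·+1^1 = +1.
(a,b)_29: α=1, u≡6; β=0, v≡6 (mod 29); (6|29)=+1, (6|29)=+1; sign (−1)^0·+1^0·+1^1 = +1.
(a,b)_13: α=1, u≡10; β=-1, v≡9 (mod 13); (10|13)=+1, (9|13)=+1; sign (−1)^0·+1^-1·+1^1 = +1.
(a,b)_47: α=-2, u≡30; β=0, v≡8 (mod 47); (30|47)=-1, (8|47)=+1; sign (−1)^0·-1^0·+1^-2 = +1.
(a,b)_7: α=2, u≡1; β=0, v≡1 (mod 7); (1|7)=+1, (1|7)=+1; sign (−1)^0·+1^0·+1^2 = +1.
(a,b)_43: α=2, u≡36; β=2, v≡12 (mod 43); (36|43)=+1, (12|43)=-1; sign (−1)^0·+1^2·-1^2 = +1.
(a,b)_∞: sgn(-62205)=−, sgn(-13)=−, so -1.
(-62205, -13 / ℚ) ramifies at {2, 3, 5, ∞}: a division algebra.

[2, 3, 5, inf]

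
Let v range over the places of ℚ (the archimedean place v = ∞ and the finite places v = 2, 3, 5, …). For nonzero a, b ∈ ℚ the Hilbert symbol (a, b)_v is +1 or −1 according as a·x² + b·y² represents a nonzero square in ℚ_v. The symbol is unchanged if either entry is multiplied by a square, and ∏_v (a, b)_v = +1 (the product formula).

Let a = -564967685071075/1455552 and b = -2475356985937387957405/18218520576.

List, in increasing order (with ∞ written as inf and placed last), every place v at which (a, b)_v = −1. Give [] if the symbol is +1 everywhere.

[2, 11, 17, inf]

(a, b) ≡ (-1309, -5005) mod (ℚ^×)²; places V = {2, 3, 5, 7, 11, 13, 17, 19, 37, ∞}.
(a,b)_7: α=-1, u≡1; β=3, v≡6 (mod 7); (1|7)=+1, (6|7)=-1; sign (−1)^1·+1^3·-1^-1 = +1.
(a,b)_2: α=-6, β=-12; u≡3, v≡3 (mod 8); ε(u)ε(v)=1·1, αω(v)=-6·1, βω(u)=-12·1; sum ≡ 1  ⇒  -1.
(a,b)_13: α=4, u≡12; β=5, v≡8 (mod 13); (12|13)=+1, (8|13)=-1; sign (−1)^0·+1^5·-1^4 = +1.
(a,b)_37: α=0, u≡13; β=-2, v≡28 (mod 37); (13|37)=-1, (28|37)=+1; sign (−1)^0·-1^-2·+1^0 = +1.
(a,b)_11: α=5, u≡6; β=5, v≡2 (mod 11); (6|11)=-1, (2|11)=-1; sign (−1)^1·-1^5·-1^5 = -1.
(a,b)_∞: sgn(-1309)=−, sgn(-5005)=−, so -1.
(a,b)_3: α=-2, u≡2; β=-2, v≡2 (mod 3); (2|3)=-1, (2|3)=-1; sign (−1)^0·-1^-2·-1^-2 = +1.
(a,b)_5: α=2, u≡1; β=1, v≡4 (mod 5); (1|5)=+1, (4|5)=+1; sign (−1)^0·+1^1·+1^2 = +1.
(a,b)_19: α=-2, u≡13; β=-2, v≡7 (mod 19); (13|19)=-1, (7|19)=+1; sign (−1)^0·-1^-2·+1^-2 = +1.
(a,b)_17: α=3, u≡16; β=6, v≡12 (mod 17); (16|17)=+1, (12|17)=-1; sign (−1)^0·+1^6·-1^3 = -1.
Ram(-1309, -5005) = {2, 11, 17, ∞}; no ℚ_2-point on the conic.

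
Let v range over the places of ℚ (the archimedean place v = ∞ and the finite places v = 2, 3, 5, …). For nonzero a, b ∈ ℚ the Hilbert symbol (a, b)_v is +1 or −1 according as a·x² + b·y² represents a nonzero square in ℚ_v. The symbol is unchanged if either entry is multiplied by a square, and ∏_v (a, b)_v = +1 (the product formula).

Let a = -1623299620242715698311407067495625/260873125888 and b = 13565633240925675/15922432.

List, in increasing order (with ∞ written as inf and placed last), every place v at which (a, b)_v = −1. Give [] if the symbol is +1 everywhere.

Mod squares: a ≡ -1035741, b ≡ 19679079. Check v ∈ {∞, 2, 3, 5, 7, 13, 19, 31, 37, 41, 43}.
v=13: a=13^4·(≡11), b=13^4·(≡12) mod 13; (11|13)=-1, (12|13)=+1; (−1)^{4·4·6}·(-1)^4·(+1)^4 = +1.
v=43: a=43^3·(≡17), b=43^1·(≡16) mod 43; (17|43)=+1, (16|43)=+1; (−1)^{3·1·21}·(+1)^1·(+1)^3 = -1.
v=3: a=3^17·(≡2), b=3^7·(≡1) mod 3; (2|3)=-1, (1|3)=+1; (−1)^{17·7·1}·(-1)^7·(+1)^17 = +1.
v=41: a=41^-2·(≡18), b=41^-2·(≡24) mod 41; (18|41)=+1, (24|41)=-1; (−1)^{-2·-2·20}·(+1)^-2·(-1)^-2 = +1.
v=31: a=31^3·(≡28), b=31^1·(≡24) mod 31; (28|31)=+1, (24|31)=-1; (−1)^{3·1·15}·(+1)^1·(-1)^3 = +1.
v=∞: -1035741 < 0 and 19679079 > 0  ⇒  (a,b)_∞ = +1.
v=19: a=19^2·(≡6), b=19^1·(≡13) mod 19; (6|19)=+1, (13|19)=-1; (−1)^{2·1·9}·(+1)^1·(-1)^2 = +1.
v=7: a=7^7·(≡3), b=7^3·(≡5) mod 7; (3|7)=-1, (5|7)=-1; (−1)^{7·3·3}·(-1)^3·(-1)^7 = -1.
v=2: v_2(a)=-22, v_2(b)=-8; units ≡ 3, 7 (mod 8); ε·ε+αω+βω = 1·1+-22·0+-8·1 ≡ 1  ⇒  (a,b)_2 = -1.
v=5: a=5^4·(≡4), b=5^2·(≡1) mod 5; (4|5)=+1, (1|5)=+1; (−1)^{4·2·2}·(+1)^2·(+1)^4 = +1.
v=37: a=37^-1·(≡1), b=37^-1·(≡22) mod 37; (1|37)=+1, (22|37)=-1; (−1)^{-1·-1·18}·(+1)^-1·(-1)^-1 = -1.
Ram(-1035741, 19679079) = {2, 7, 37, 43}; no ℚ_2-point on the conic.

[2, 7, 37, 43]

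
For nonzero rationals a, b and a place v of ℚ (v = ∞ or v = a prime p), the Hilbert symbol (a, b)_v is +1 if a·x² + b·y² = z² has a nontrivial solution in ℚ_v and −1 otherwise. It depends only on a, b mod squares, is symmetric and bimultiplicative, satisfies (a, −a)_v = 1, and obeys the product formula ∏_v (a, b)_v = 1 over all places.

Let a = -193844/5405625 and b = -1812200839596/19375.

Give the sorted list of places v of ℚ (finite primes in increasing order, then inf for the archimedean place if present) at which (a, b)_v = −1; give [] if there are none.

[2, 17, 23, 29, 31, inf]

(a, b) ≡ (-989, -351509) mod (ℚ^×)²; places V = {2, 3, 5, 7, 17, 23, 29, 31, 43, ∞}.
(a,b)_29: α=0, u≡2; β=1, v≡20 (mod 29); (2|29)=-1, (20|29)=+1; sign (−1)^0·-1^1·+1^0 = -1.
(a,b)_∞: sgn(-989)=−, sgn(-351509)=−, so -1.
(a,b)_43: α=1, u≡39; β=2, v≡10 (mod 43); (39|43)=-1, (10|43)=+1; sign (−1)^0·-1^2·+1^1 = +1.
(a,b)_3: α=-2, u≡1; β=2, v≡1 (mod 3); (1|3)=+1, (1|3)=+1; sign (−1)^0·+1^2·+1^-2 = +1.
(a,b)_31: α=-2, u≡11; β=-1, v≡7 (mod 31); (11|31)=-1, (7|31)=+1; sign (−1)^0·-1^-1·+1^-2 = -1.
(a,b)_17: α=0, u≡10; β=1, v≡5 (mod 17); (10|17)=-1, (5|17)=-1; sign (−1)^0·-1^1·-1^0 = -1.
(a,b)_5: α=-4, u≡4; β=-4, v≡4 (mod 5); (4|5)=+1, (4|5)=+1; sign (−1)^0·+1^-4·+1^-4 = +1.
(a,b)_23: α=1, u≡9; β=1, v≡3 (mod 23); (9|23)=+1, (3|23)=+1; sign (−1)^1·+1^1·+1^1 = -1.
(a,b)_2: α=2, β=2; u≡3, v≡3 (mod 8); ε(u)ε(v)=1·1, αω(v)=2·1, βω(u)=2·1; sum ≡ 1  ⇒  -1.
(a,b)_7: α=2, u≡6; β=4, v≡6 (mod 7); (6|7)=-1, (6|7)=-1; sign (−1)^0·-1^4·-1^2 = +1.
(-989, -351509 / ℚ) ramifies at {2, 17, 23, 29, 31, ∞}: a division algebra.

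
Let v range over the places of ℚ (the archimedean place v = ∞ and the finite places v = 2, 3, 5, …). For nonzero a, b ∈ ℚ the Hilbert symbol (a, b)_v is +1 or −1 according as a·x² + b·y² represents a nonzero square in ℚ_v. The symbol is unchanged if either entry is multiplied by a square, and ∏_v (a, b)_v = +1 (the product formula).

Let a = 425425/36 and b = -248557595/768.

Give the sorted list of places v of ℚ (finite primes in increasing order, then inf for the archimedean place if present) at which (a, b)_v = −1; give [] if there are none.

[5, 7, 11, 17]

Mod squares: a ≡ 17017, b ≡ -36465. Check v ∈ {∞, 2, 3, 5, 7, 11, 13, 17}.
v=17: a=17^1·(≡9), b=17^1·(≡12) mod 17; (9|17)=+1, (12|17)=-1; (−1)^{1·1·8}·(+1)^1·(-1)^1 = -1.
v=3: a=3^-2·(≡1), b=3^-1·(≡1) mod 3; (1|3)=+1, (1|3)=+1; (−1)^{-2·-1·1}·(+1)^-1·(+1)^-2 = +1.
v=11: a=11^1·(≡7), b=11^3·(≡10) mod 11; (7|11)=-1, (10|11)=-1; (−1)^{1·3·5}·(-1)^3·(-1)^1 = -1.
v=13: a=13^1·(≡3), b=13^3·(≡4) mod 13; (3|13)=+1, (4|13)=+1; (−1)^{1·3·6}·(+1)^3·(+1)^1 = +1.
v=2: v_2(a)=-2, v_2(b)=-8; units ≡ 1, 7 (mod 8); ε·ε+αω+βω = 0·1+-2·0+-8·0 ≡ 0  ⇒  (a,b)_2 = +1.
v=7: a=7^1·(≡1), b=7^0·(≡3) mod 7; (1|7)=+1, (3|7)=-1; (−1)^{1·0·3}·(+1)^0·(-1)^1 = -1.
v=∞: 17017 > 0 and -36465 < 0  ⇒  (a,b)_∞ = +1.
v=5: a=5^2·(≡2), b=5^1·(≡2) mod 5; (2|5)=-1, (2|5)=-1; (−1)^{2·1·2}·(-1)^1·(-1)^2 = -1.
Ram(17017, -36465) = {5, 7, 11, 17}; no ℚ_5-point on the conic.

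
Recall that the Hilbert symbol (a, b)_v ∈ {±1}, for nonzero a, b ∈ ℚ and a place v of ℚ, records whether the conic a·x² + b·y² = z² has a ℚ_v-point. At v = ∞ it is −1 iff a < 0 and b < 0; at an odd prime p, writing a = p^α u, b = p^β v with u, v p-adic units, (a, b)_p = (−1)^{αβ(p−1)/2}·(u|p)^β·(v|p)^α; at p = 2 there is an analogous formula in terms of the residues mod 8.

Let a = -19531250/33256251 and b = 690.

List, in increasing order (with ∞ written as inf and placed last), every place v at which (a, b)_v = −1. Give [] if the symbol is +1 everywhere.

(a, b) ≡ (-38, 690) mod (ℚ^×)²; places V = {2, 3, 5, 7, 19, 23, ∞}.
(a,b)_∞: sgn(-38)=−, sgn(690)=+, so +1.
(a,b)_23: α=0, u≡18; β=1, v≡7 (mod 23); (18|23)=+1, (7|23)=-1; sign (−1)^0·+1^1·-1^0 = +1.
(a,b)_7: α=-4, u≡2; β=0, v≡4 (mod 7); (2|7)=+1, (4|7)=+1; sign (−1)^0·+1^0·+1^-4 = +1.
(a,b)_5: α=10, u≡3; β=1, v≡3 (mod 5); (3|5)=-1, (3|5)=-1; sign (−1)^0·-1^1·-1^10 = -1.
(a,b)_2: α=1, β=1; u≡5, v≡1 (mod 8); ε(u)ε(v)=0·0, αω(v)=1·0, βω(u)=1·1; sum ≡ 1  ⇒  -1.
(a,b)_3: α=-6, u≡1; β=1, v≡2 (mod 3); (1|3)=+1, (2|3)=-1; sign (−1)^0·+1^1·-1^-6 = +1.
(a,b)_19: α=-1, u≡6; β=0, v≡6 (mod 19); (6|19)=+1, (6|19)=+1; sign (−1)^0·+1^0·+1^-1 = +1.
(-38, 690 / ℚ) ramifies at {2, 5}: a division algebra.

[2, 5]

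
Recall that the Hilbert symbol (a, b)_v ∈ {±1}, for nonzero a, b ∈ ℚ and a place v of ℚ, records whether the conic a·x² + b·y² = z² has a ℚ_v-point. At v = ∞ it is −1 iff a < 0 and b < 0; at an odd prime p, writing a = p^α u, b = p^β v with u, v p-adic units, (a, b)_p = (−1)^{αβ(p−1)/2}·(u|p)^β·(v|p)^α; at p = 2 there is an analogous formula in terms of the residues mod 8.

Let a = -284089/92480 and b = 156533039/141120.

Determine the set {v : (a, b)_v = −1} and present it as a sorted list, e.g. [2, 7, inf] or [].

[2, 19]

Mod squares: a ≡ -5, b ≡ 2755. Check v ∈ {∞, 2, 3, 5, 7, 13, 17, 19, 29, 41}.
v=17: a=17^-2·(≡12), b=17^0·(≡16) mod 17; (12|17)=-1, (16|17)=+1; (−1)^{-2·0·8}·(-1)^0·(+1)^-2 = +1.
v=19: a=19^0·(≡8), b=19^1·(≡15) mod 19; (8|19)=-1, (15|19)=-1; (−1)^{0·1·9}·(-1)^1·(-1)^0 = -1.
v=41: a=41^2·(≡8), b=41^2·(≡37) mod 41; (8|41)=+1, (37|41)=+1; (−1)^{2·2·20}·(+1)^2·(+1)^2 = +1.
v=5: a=5^-1·(≡1), b=5^-1·(≡1) mod 5; (1|5)=+1, (1|5)=+1; (−1)^{-1·-1·2}·(+1)^-1·(+1)^-1 = +1.
v=3: a=3^0·(≡1), b=3^-2·(≡1) mod 3; (1|3)=+1, (1|3)=+1; (−1)^{0·-2·1}·(+1)^-2·(+1)^0 = +1.
v=2: v_2(a)=-6, v_2(b)=-6; units ≡ 3, 3 (mod 8); ε·ε+αω+βω = 1·1+-6·1+-6·1 ≡ 1  ⇒  (a,b)_2 = -1.
v=13: a=13^2·(≡2), b=13^2·(≡4) mod 13; (2|13)=-1, (4|13)=+1; (−1)^{2·2·6}·(-1)^2·(+1)^2 = +1.
v=∞: -5 < 0 and 2755 > 0  ⇒  (a,b)_∞ = +1.
v=7: a=7^0·(≡2), b=7^-2·(≡4) mod 7; (2|7)=+1, (4|7)=+1; (−1)^{0·-2·3}·(+1)^-2·(+1)^0 = +1.
v=29: a=29^0·(≡5), b=29^1·(≡11) mod 29; (5|29)=+1, (11|29)=-1; (−1)^{0·1·14}·(+1)^1·(-1)^0 = +1.
(-5, 2755 / ℚ) ramifies at {2, 19}: a division algebra.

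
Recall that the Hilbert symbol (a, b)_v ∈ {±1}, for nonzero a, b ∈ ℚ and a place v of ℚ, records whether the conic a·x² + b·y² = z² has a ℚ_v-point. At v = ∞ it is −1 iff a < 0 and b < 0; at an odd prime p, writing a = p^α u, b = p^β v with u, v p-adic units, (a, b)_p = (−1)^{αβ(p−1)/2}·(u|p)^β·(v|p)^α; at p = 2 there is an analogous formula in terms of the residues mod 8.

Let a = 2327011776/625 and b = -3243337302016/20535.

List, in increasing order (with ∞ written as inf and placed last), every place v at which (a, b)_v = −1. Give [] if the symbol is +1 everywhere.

Mod squares: a ≡ 31, b ≡ -465. Check v ∈ {∞, 2, 3, 5, 7, 19, 31, 37}.
v=3: a=3^2·(≡1), b=3^-1·(≡1) mod 3; (1|3)=+1, (1|3)=+1; (−1)^{2·-1·1}·(+1)^-1·(+1)^2 = +1.
v=7: a=7^0·(≡6), b=7^2·(≡1) mod 7; (6|7)=-1, (1|7)=+1; (−1)^{0·2·3}·(-1)^2·(+1)^0 = +1.
v=37: a=37^0·(≡17), b=37^-2·(≡9) mod 37; (17|37)=-1, (9|37)=+1; (−1)^{0·-2·18}·(-1)^-2·(+1)^0 = +1.
v=∞: 31 > 0 and -465 < 0  ⇒  (a,b)_∞ = +1.
v=19: a=19^4·(≡2), b=19^4·(≡8) mod 19; (2|19)=-1, (8|19)=-1; (−1)^{4·4·9}·(-1)^4·(-1)^4 = +1.
v=5: a=5^-4·(≡1), b=5^-1·(≡2) mod 5; (1|5)=+1, (2|5)=-1; (−1)^{-4·-1·2}·(+1)^-1·(-1)^-4 = +1.
v=2: v_2(a)=6, v_2(b)=14; units ≡ 7, 7 (mod 8); ε·ε+αω+βω = 1·1+6·0+14·0 ≡ 1  ⇒  (a,b)_2 = -1.
v=31: a=31^1·(≡14), b=31^1·(≡14) mod 31; (14|31)=+1, (14|31)=+1; (−1)^{1·1·15}·(+1)^1·(+1)^1 = -1.
(31, -465 / ℚ) ramifies at {2, 31}: a division algebra.

[2, 31]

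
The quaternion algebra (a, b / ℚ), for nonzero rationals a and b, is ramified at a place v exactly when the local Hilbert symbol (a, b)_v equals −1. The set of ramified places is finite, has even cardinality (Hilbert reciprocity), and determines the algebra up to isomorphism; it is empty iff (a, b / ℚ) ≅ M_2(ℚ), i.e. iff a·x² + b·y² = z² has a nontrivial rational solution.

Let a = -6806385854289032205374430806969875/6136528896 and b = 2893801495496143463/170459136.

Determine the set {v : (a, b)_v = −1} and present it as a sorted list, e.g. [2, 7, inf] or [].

[5, 19, 31, 41]

(a, b) ≡ (-6355, 231287) mod (ℚ^×)²; places V = {2, 3, 5, 7, 11, 17, 19, 23, 31, 37, 41, 47, ∞}.
(a,b)_5: α=3, u≡1; β=0, v≡3 (mod 5); (1|5)=+1, (3|5)=-1; sign (−1)^0·+1^0·-1^3 = -1.
(a,b)_7: α=2, u≡2; β=1, v≡4 (mod 7); (2|7)=+1, (4|7)=+1; sign (−1)^0·+1^1·+1^2 = +1.
(a,b)_17: α=-2, u≡5; β=-2, v≡2 (mod 17); (5|17)=-1, (2|17)=+1; sign (−1)^0·-1^-2·+1^-2 = +1.
(a,b)_11: α=6, u≡9; β=4, v≡3 (mod 11); (9|11)=+1, (3|11)=+1; sign (−1)^0·+1^4·+1^6 = +1.
(a,b)_41: α=3, u≡40; β=2, v≡22 (mod 41); (40|41)=+1, (22|41)=-1; sign (−1)^0·+1^2·-1^3 = -1.
(a,b)_2: α=-18, β=-16; u≡5, v≡7 (mod 8); ε(u)ε(v)=0·1, αω(v)=-18·0, βω(u)=-16·1; sum ≡ 0  ⇒  +1.
(a,b)_3: α=-4, u≡2; β=-2, v≡2 (mod 3); (2|3)=-1, (2|3)=-1; sign (−1)^0·-1^-2·-1^-4 = +1.
(a,b)_23: α=4, u≡16; β=2, v≡20 (mod 23); (16|23)=+1, (20|23)=-1; sign (−1)^0·+1^2·-1^4 = +1.
(a,b)_19: α=2, u≡12; β=1, v≡12 (mod 19); (12|19)=-1, (12|19)=-1; sign (−1)^0·-1^1·-1^2 = -1.
(a,b)_31: α=3, u≡29; β=2, v≡22 (mod 31); (29|31)=-1, (22|31)=-1; sign (−1)^0·-1^2·-1^3 = -1.
(a,b)_37: α=2, u≡25; β=1, v≡2 (mod 37); (25|37)=+1, (2|37)=-1; sign (−1)^0·+1^1·-1^2 = +1.
(a,b)_∞: sgn(-6355)=−, sgn(231287)=+, so +1.
(a,b)_47: α=2, u≡4; β=1, v≡38 (mod 47); (4|47)=+1, (38|47)=-1; sign (−1)^0·+1^1·-1^2 = +1.
(-6355, 231287 / ℚ) ramifies at {5, 19, 31, 41}: a division algebra.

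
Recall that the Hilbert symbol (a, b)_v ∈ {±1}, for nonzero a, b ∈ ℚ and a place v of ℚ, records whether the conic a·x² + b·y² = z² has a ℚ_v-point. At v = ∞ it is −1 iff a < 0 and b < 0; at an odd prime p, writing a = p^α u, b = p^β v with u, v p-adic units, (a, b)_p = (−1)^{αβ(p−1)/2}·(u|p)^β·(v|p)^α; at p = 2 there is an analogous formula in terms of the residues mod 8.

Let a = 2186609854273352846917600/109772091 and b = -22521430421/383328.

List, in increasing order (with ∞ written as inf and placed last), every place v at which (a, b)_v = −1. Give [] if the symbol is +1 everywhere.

[2, 11, 29, 41]

Mod squares: a ≡ 6314, b ≡ -4211438. Check v ∈ {∞, 2, 3, 5, 7, 11, 13, 23, 29, 41, 47}.
v=41: a=41^3·(≡8), b=41^1·(≡29) mod 41; (8|41)=+1, (29|41)=-1; (−1)^{3·1·20}·(+1)^1·(-1)^3 = -1.
v=29: a=29^2·(≡21), b=29^1·(≡12) mod 29; (21|29)=-1, (12|29)=-1; (−1)^{2·1·14}·(-1)^1·(-1)^2 = -1.
v=2: v_2(a)=5, v_2(b)=-5; units ≡ 5, 1 (mod 8); ε·ε+αω+βω = 0·0+5·0+-5·1 ≡ 1  ⇒  (a,b)_2 = -1.
v=13: a=13^-2·(≡3), b=13^0·(≡3) mod 13; (3|13)=+1, (3|13)=+1; (−1)^{-2·0·6}·(+1)^0·(+1)^-2 = +1.
v=7: a=7^9·(≡5), b=7^7·(≡2) mod 7; (5|7)=-1, (2|7)=+1; (−1)^{9·7·3}·(-1)^7·(+1)^9 = +1.
v=5: a=5^2·(≡4), b=5^0·(≡3) mod 5; (4|5)=+1, (3|5)=-1; (−1)^{2·0·2}·(+1)^0·(-1)^2 = +1.
v=3: a=3^-10·(≡2), b=3^-2·(≡1) mod 3; (2|3)=-1, (1|3)=+1; (−1)^{-10·-2·1}·(-1)^-2·(+1)^-10 = +1.
v=11: a=11^-1·(≡8), b=11^-3·(≡8) mod 11; (8|11)=-1, (8|11)=-1; (−1)^{-1·-3·5}·(-1)^-3·(-1)^-1 = -1.
v=23: a=23^2·(≡13), b=23^1·(≡15) mod 23; (13|23)=+1, (15|23)=-1; (−1)^{2·1·11}·(+1)^1·(-1)^2 = +1.
v=47: a=47^2·(≡1), b=47^0·(≡43) mod 47; (1|47)=+1, (43|47)=-1; (−1)^{2·0·23}·(+1)^0·(-1)^2 = +1.
v=∞: 6314 > 0 and -4211438 < 0  ⇒  (a,b)_∞ = +1.
|Ram(6314, -4211438)| = 4, even; anisotropic at {2, 11, 29, 41}.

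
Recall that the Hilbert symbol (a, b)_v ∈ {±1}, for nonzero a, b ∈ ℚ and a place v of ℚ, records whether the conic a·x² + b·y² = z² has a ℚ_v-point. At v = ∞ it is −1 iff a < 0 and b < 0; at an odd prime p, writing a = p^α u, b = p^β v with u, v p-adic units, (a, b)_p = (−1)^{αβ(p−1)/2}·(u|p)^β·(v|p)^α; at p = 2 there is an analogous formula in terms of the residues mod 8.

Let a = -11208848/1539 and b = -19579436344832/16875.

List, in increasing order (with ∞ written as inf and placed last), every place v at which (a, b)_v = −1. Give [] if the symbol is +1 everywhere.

[2, 17, 19, inf]

(a, b) ≡ (-323, -114) mod (ℚ^×)²; places V = {2, 3, 5, 7, 13, 17, 19, 29, ∞}.
(a,b)_13: α=0, u≡5; β=2, v≡12 (mod 13); (5|13)=-1, (12|13)=+1; sign (−1)^0·-1^2·+1^0 = +1.
(a,b)_3: α=-4, u≡1; β=-3, v≡1 (mod 3); (1|3)=+1, (1|3)=+1; sign (−1)^0·+1^-3·+1^-4 = +1.
(a,b)_17: α=1, u≡2; β=2, v≡5 (mod 17); (2|17)=+1, (5|17)=-1; sign (−1)^0·+1^2·-1^1 = -1.
(a,b)_∞: sgn(-323)=−, sgn(-114)=−, so -1.
(a,b)_19: α=-1, u≡10; β=1, v≡18 (mod 19); (10|19)=-1, (18|19)=-1; sign (−1)^1·-1^1·-1^-1 = -1.
(a,b)_7: α=2, u≡6; β=2, v≡5 (mod 7); (6|7)=-1, (5|7)=-1; sign (−1)^0·-1^2·-1^2 = +1.
(a,b)_5: α=0, u≡3; β=-4, v≡4 (mod 5); (3|5)=-1, (4|5)=+1; sign (−1)^0·-1^-4·+1^0 = +1.
(a,b)_29: α=2, u≡6; β=2, v≡8 (mod 29); (6|29)=+1, (8|29)=-1; sign (−1)^0·+1^2·-1^2 = +1.
(a,b)_2: α=4, β=9; u≡5, v≡7 (mod 8); ε(u)ε(v)=0·1, αω(v)=4·0, βω(u)=9·1; sum ≡ 1  ⇒  -1.
Ram(-323, -114) = {2, 17, 19, ∞}; no ℚ_2-point on the conic.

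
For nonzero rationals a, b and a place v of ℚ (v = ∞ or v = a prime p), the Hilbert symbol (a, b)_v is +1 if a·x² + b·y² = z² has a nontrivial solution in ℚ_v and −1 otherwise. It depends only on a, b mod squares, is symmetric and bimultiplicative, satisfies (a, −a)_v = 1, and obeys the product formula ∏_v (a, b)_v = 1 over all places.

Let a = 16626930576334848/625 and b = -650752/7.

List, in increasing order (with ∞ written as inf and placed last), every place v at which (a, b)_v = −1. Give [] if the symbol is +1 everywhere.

[]

(a, b) ≡ (5698, -17794) mod (ℚ^×)²; places V = {2, 3, 5, 7, 11, 31, 37, 41, ∞}.
(a,b)_7: α=3, u≡4; β=-1, v≡3 (mod 7); (4|7)=+1, (3|7)=-1; sign (−1)^1·+1^-1·-1^3 = +1.
(a,b)_2: α=13, β=9; u≡1, v≡7 (mod 8); ε(u)ε(v)=0·1, αω(v)=13·0, βω(u)=9·0; sum ≡ 0  ⇒  +1.
(a,b)_37: α=1, u≡15; β=0, v≡27 (mod 37); (15|37)=-1, (27|37)=+1; sign (−1)^0·-1^0·+1^1 = +1.
(a,b)_31: α=2, u≡19; β=1, v≡17 (mod 31); (19|31)=+1, (17|31)=-1; sign (−1)^0·+1^1·-1^2 = +1.
(a,b)_5: α=-4, u≡3; β=0, v≡4 (mod 5); (3|5)=-1, (4|5)=+1; sign (−1)^0·-1^0·+1^-4 = +1.
(a,b)_41: α=2, u≡10; β=1, v≡11 (mod 41); (10|41)=+1, (11|41)=-1; sign (−1)^0·+1^1·-1^2 = +1.
(a,b)_11: α=1, u≡5; β=0, v≡9 (mod 11); (5|11)=+1, (9|11)=+1; sign (−1)^0·+1^0·+1^1 = +1.
(a,b)_∞: sgn(5698)=+, sgn(-17794)=−, so +1.
(a,b)_3: α=2, u≡1; β=0, v≡2 (mod 3); (1|3)=+1, (2|3)=-1; sign (−1)^0·+1^0·-1^2 = +1.
Ram(a, b) = ∅: the form 5698·x² + -17794·y² − z² is isotropic over every ℚ_v, so by Hasse–Minkowski it is isotropic over ℚ.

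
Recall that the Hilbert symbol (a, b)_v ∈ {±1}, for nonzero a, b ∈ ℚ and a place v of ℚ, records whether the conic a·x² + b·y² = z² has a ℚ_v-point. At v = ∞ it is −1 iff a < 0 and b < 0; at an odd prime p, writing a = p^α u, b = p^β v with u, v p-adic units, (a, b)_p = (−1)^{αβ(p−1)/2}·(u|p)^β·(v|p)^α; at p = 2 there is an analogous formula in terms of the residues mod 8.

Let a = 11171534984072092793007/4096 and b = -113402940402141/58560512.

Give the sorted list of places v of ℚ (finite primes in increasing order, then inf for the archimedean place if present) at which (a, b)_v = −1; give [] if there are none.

[2, 13, 19, 37]

(a, b) ≡ (253487, -4816253) mod (ℚ^×)²; places V = {2, 3, 13, 17, 19, 29, 31, 37, ∞}.
(a,b)_29: α=0, u≡21; β=-2, v≡5 (mod 29); (21|29)=-1, (5|29)=+1; sign (−1)^0·-1^-2·+1^0 = +1.
(a,b)_31: α=3, u≡22; β=1, v≡5 (mod 31); (22|31)=-1, (5|31)=+1; sign (−1)^1·-1^1·+1^3 = +1.
(a,b)_13: α=5, u≡12; β=3, v≡7 (mod 13); (12|13)=+1, (7|13)=-1; sign (−1)^0·+1^3·-1^5 = -1.
(a,b)_19: α=4, u≡3; β=3, v≡7 (mod 19); (3|19)=-1, (7|19)=+1; sign (−1)^0·-1^3·+1^4 = -1.
(a,b)_3: α=2, u≡2; β=8, v≡1 (mod 3); (2|3)=-1, (1|3)=+1; sign (−1)^0·-1^8·+1^2 = +1.
(a,b)_37: α=3, u≡18; β=1, v≡10 (mod 37); (18|37)=-1, (10|37)=+1; sign (−1)^0·-1^1·+1^3 = -1.
(a,b)_17: α=1, u≡13; β=-1, v≡2 (mod 17); (13|17)=+1, (2|17)=+1; sign (−1)^0·+1^-1·+1^1 = +1.
(a,b)_∞: sgn(253487)=+, sgn(-4816253)=−, so +1.
(a,b)_2: α=-12, β=-12; u≡7, v≡3 (mod 8); ε(u)ε(v)=1·1, αω(v)=-12·1, βω(u)=-12·0; sum ≡ 1  ⇒  -1.
(253487, -4816253 / ℚ) ramifies at {2, 13, 19, 37}: a division algebra.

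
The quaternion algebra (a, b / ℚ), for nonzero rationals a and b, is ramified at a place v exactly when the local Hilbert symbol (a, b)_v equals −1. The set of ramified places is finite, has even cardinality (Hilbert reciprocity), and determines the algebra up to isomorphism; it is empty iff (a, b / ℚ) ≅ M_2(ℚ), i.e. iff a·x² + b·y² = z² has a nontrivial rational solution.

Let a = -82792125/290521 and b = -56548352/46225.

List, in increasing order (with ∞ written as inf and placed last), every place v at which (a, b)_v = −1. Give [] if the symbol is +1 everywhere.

(a, b) ≡ (-40885, -23) mod (ℚ^×)²; places V = {2, 3, 5, 7, 11, 13, 17, 23, 37, 43, ∞}.
(a,b)_∞: sgn(-40885)=−, sgn(-23)=−, so -1.
(a,b)_37: α=1, u≡29; β=0, v≡19 (mod 37); (29|37)=-1, (19|37)=-1; sign (−1)^0·-1^0·-1^1 = -1.
(a,b)_3: α=4, u≡2; β=0, v≡1 (mod 3); (2|3)=-1, (1|3)=+1; sign (−1)^0·-1^0·+1^4 = +1.
(a,b)_23: α=0, u≡4; β=1, v≡17 (mod 23); (4|23)=+1, (17|23)=-1; sign (−1)^0·+1^1·-1^0 = +1.
(a,b)_43: α=0, u≡19; β=-2, v≡19 (mod 43); (19|43)=-1, (19|43)=-1; sign (−1)^0·-1^-2·-1^0 = +1.
(a,b)_5: α=3, u≡3; β=-2, v≡2 (mod 5); (3|5)=-1, (2|5)=-1; sign (−1)^0·-1^-2·-1^3 = -1.
(a,b)_2: α=0, β=10; u≡3, v≡1 (mod 8); ε(u)ε(v)=1·0, αω(v)=0·0, βω(u)=10·1; sum ≡ 0  ⇒  +1.
(a,b)_11: α=-2, u≡8; β=0, v≡10 (mod 11); (8|11)=-1, (10|11)=-1; sign (−1)^0·-1^0·-1^-2 = +1.
(a,b)_7: α=-4, u≡2; β=4, v≡6 (mod 7); (2|7)=+1, (6|7)=-1; sign (−1)^0·+1^4·-1^-4 = +1.
(a,b)_13: α=1, u≡1; β=0, v≡1 (mod 13); (1|13)=+1, (1|13)=+1; sign (−1)^0·+1^0·+1^1 = +1.
(a,b)_17: α=1, u≡15; β=0, v≡3 (mod 17); (15|17)=+1, (3|17)=-1; sign (−1)^0·+1^0·-1^1 = -1.
(-40885, -23 / ℚ) ramifies at {5, 17, 37, ∞}: a division algebra.

[5, 17, 37, inf]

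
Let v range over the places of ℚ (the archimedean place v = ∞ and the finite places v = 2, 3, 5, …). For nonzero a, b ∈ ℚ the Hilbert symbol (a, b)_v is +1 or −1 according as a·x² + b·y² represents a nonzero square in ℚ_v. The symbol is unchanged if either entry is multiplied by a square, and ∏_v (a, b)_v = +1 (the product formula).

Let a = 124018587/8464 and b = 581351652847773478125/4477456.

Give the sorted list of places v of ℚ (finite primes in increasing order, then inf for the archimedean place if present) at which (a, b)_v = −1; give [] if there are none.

Mod squares: a ≡ 113883, b ≡ 146965. Check v ∈ {∞, 2, 3, 5, 7, 11, 13, 17, 19, 23, 29}.
v=29: a=29^1·(≡10), b=29^2·(≡25) mod 29; (10|29)=-1, (25|29)=+1; (−1)^{1·2·14}·(-1)^2·(+1)^1 = +1.
v=3: a=3^3·(≡2), b=3^12·(≡1) mod 3; (2|3)=-1, (1|3)=+1; (−1)^{3·12·1}·(-1)^12·(+1)^3 = +1.
v=17: a=17^1·(≡8), b=17^3·(≡2) mod 17; (8|17)=+1, (2|17)=+1; (−1)^{1·3·8}·(+1)^3·(+1)^1 = +1.
v=11: a=11^3·(≡8), b=11^0·(≡3) mod 11; (8|11)=-1, (3|11)=+1; (−1)^{3·0·5}·(-1)^0·(+1)^3 = +1.
v=19: a=19^0·(≡17), b=19^1·(≡13) mod 19; (17|19)=+1, (13|19)=-1; (−1)^{0·1·9}·(+1)^1·(-1)^0 = +1.
v=23: a=23^-2·(≡5), b=23^-4·(≡2) mod 23; (5|23)=-1, (2|23)=+1; (−1)^{-2·-4·11}·(-1)^-4·(+1)^-2 = +1.
v=7: a=7^1·(≡4), b=7^3·(≡2) mod 7; (4|7)=+1, (2|7)=+1; (−1)^{1·3·3}·(+1)^3·(+1)^1 = -1.
v=∞: 113883 > 0 and 146965 > 0  ⇒  (a,b)_∞ = +1.
v=5: a=5^0·(≡3), b=5^5·(≡3) mod 5; (3|5)=-1, (3|5)=-1; (−1)^{0·5·2}·(-1)^5·(-1)^0 = -1.
v=2: v_2(a)=-4, v_2(b)=-4; units ≡ 3, 5 (mod 8); ε·ε+αω+βω = 1·0+-4·1+-4·1 ≡ 0  ⇒  (a,b)_2 = +1.
v=13: a=13^0·(≡4), b=13^1·(≡6) mod 13; (4|13)=+1, (6|13)=-1; (−1)^{0·1·6}·(+1)^1·(-1)^0 = +1.
Ram(113883, 146965) = {5, 7}; no ℚ_5-point on the conic.

[5, 7]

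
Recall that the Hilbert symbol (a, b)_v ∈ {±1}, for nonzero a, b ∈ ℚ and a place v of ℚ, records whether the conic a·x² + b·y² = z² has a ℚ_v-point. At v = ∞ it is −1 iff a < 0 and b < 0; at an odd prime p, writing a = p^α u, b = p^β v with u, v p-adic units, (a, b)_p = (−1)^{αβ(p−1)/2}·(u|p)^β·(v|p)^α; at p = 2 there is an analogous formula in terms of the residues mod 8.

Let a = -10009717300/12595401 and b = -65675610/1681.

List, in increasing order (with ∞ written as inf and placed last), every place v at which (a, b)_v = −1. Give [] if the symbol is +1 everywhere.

[5, 7, 13, inf]

(a, b) ≡ (-253, -10010) mod (ℚ^×)²; places V = {2, 3, 5, 7, 11, 13, 17, 23, 37, 41, ∞}.
(a,b)_13: α=-4, u≡11; β=1, v≡3 (mod 13); (11|13)=-1, (3|13)=+1; sign (−1)^0·-1^1·+1^-4 = -1.
(a,b)_∞: sgn(-253)=−, sgn(-10010)=−, so -1.
(a,b)_41: α=0, u≡24; β=-2, v≡35 (mod 41); (24|41)=-1, (35|41)=-1; sign (−1)^0·-1^-2·-1^0 = +1.
(a,b)_7: α=-2, u≡6; β=1, v≡3 (mod 7); (6|7)=-1, (3|7)=-1; sign (−1)^0·-1^1·-1^-2 = -1.
(a,b)_5: α=2, u≡3; β=1, v≡3 (mod 5); (3|5)=-1, (3|5)=-1; sign (−1)^0·-1^1·-1^2 = -1.
(a,b)_11: α=1, u≡8; β=1, v≡9 (mod 11); (8|11)=-1, (9|11)=+1; sign (−1)^1·-1^1·+1^1 = +1.
(a,b)_23: α=1, u≡1; β=0, v≡8 (mod 23); (1|23)=+1, (8|23)=+1; sign (−1)^0·+1^0·+1^1 = +1.
(a,b)_37: α=2, u≡2; β=0, v≡22 (mod 37); (2|37)=-1, (22|37)=-1; sign (−1)^0·-1^0·-1^2 = +1.
(a,b)_3: α=-2, u≡2; β=8, v≡1 (mod 3); (2|3)=-1, (1|3)=+1; sign (−1)^0·-1^8·+1^-2 = +1.
(a,b)_2: α=2, β=1; u≡3, v≡3 (mod 8); ε(u)ε(v)=1·1, αω(v)=2·1, βω(u)=1·1; sum ≡ 0  ⇒  +1.
(a,b)_17: α=2, u≡2; β=0, v≡10 (mod 17); (2|17)=+1, (10|17)=-1; sign (−1)^0·+1^0·-1^2 = +1.
Ram(-253, -10010) = {5, 7, 13, ∞}; no ℚ_5-point on the conic.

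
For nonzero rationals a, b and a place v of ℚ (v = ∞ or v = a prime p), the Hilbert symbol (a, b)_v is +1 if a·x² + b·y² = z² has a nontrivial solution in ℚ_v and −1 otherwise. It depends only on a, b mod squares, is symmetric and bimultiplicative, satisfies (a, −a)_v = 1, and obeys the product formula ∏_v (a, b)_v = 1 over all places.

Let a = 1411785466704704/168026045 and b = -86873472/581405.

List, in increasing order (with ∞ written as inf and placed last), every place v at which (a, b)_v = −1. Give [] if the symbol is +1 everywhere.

[5, 13, 19, 37]

Mod squares: a ≡ 69745, b ≡ -190. Check v ∈ {∞, 2, 3, 5, 7, 11, 13, 17, 19, 23, 29, 31, 37}.
v=13: a=13^3·(≡1), b=13^0·(≡7) mod 13; (1|13)=+1, (7|13)=-1; (−1)^{3·0·6}·(+1)^0·(-1)^3 = -1.
v=19: a=19^2·(≡18), b=19^1·(≡1) mod 19; (18|19)=-1, (1|19)=+1; (−1)^{2·1·9}·(-1)^1·(+1)^2 = -1.
v=31: a=31^-2·(≡29), b=31^-2·(≡27) mod 31; (29|31)=-1, (27|31)=-1; (−1)^{-2·-2·15}·(-1)^-2·(-1)^-2 = +1.
v=37: a=37^1·(≡2), b=37^0·(≡19) mod 37; (2|37)=-1, (19|37)=-1; (−1)^{1·0·18}·(-1)^0·(-1)^1 = -1.
v=17: a=17^-2·(≡14), b=17^0·(≡6) mod 17; (14|17)=-1, (6|17)=-1; (−1)^{-2·0·8}·(-1)^0·(-1)^-2 = +1.
v=∞: 69745 > 0 and -190 < 0  ⇒  (a,b)_∞ = +1.
v=2: v_2(a)=6, v_2(b)=7; units ≡ 1, 1 (mod 8); ε·ε+αω+βω = 0·0+6·0+7·0 ≡ 0  ⇒  (a,b)_2 = +1.
v=5: a=5^-1·(≡1), b=5^-1·(≡3) mod 5; (1|5)=+1, (3|5)=-1; (−1)^{-1·-1·2}·(+1)^-1·(-1)^-1 = -1.
v=11: a=11^-2·(≡5), b=11^-2·(≡2) mod 11; (5|11)=+1, (2|11)=-1; (−1)^{-2·-2·5}·(+1)^-2·(-1)^-2 = +1.
v=23: a=23^2·(≡8), b=23^0·(≡22) mod 23; (8|23)=+1, (22|23)=-1; (−1)^{2·0·11}·(+1)^0·(-1)^2 = +1.
v=29: a=29^1·(≡2), b=29^0·(≡9) mod 29; (2|29)=-1, (9|29)=+1; (−1)^{1·0·14}·(-1)^0·(+1)^1 = +1.
v=7: a=7^2·(≡2), b=7^2·(≡3) mod 7; (2|7)=+1, (3|7)=-1; (−1)^{2·2·3}·(+1)^2·(-1)^2 = +1.
v=3: a=3^0·(≡1), b=3^6·(≡2) mod 3; (1|3)=+1, (2|3)=-1; (−1)^{0·6·1}·(+1)^6·(-1)^0 = +1.
(69745, -190 / ℚ) ramifies at {5, 13, 19, 37}: a division algebra.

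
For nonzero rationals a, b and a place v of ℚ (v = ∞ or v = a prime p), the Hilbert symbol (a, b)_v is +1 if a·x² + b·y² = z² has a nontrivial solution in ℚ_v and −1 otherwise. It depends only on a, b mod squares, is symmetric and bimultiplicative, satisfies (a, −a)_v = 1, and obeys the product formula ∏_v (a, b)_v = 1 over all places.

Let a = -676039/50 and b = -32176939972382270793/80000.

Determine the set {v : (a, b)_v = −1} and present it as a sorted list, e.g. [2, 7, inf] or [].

[13, 17, 19, inf]

(a, b) ≡ (-1352078, -193154) mod (ℚ^×)²; places V = {2, 3, 5, 7, 13, 17, 19, 23, ∞}.
(a,b)_17: α=1, u≡4; β=3, v≡3 (mod 17); (4|17)=+1, (3|17)=-1; sign (−1)^0·+1^3·-1^1 = -1.
(a,b)_2: α=-1, β=-7; u≡1, v≡7 (mod 8); ε(u)ε(v)=0·1, αω(v)=-1·0, βω(u)=-7·0; sum ≡ 0  ⇒  +1.
(a,b)_∞: sgn(-1352078)=−, sgn(-193154)=−, so -1.
(a,b)_3: α=0, u≡1; β=6, v≡1 (mod 3); (1|3)=+1, (1|3)=+1; sign (−1)^0·+1^6·+1^0 = +1.
(a,b)_19: α=1, u≡10; β=3, v≡14 (mod 19); (10|19)=-1, (14|19)=-1; sign (−1)^1·-1^3·-1^1 = -1.
(a,b)_5: α=-2, u≡3; β=-4, v≡4 (mod 5); (3|5)=-1, (4|5)=+1; sign (−1)^0·-1^-4·+1^-2 = +1.
(a,b)_23: α=1, u≡6; β=3, v≡19 (mod 23); (6|23)=+1, (19|23)=-1; sign (−1)^1·+1^3·-1^1 = +1.
(a,b)_7: α=1, u≡2; β=2, v≡2 (mod 7); (2|7)=+1, (2|7)=+1; sign (−1)^0·+1^2·+1^1 = +1.
(a,b)_13: α=1, u≡8; β=3, v≡1 (mod 13); (8|13)=-1, (1|13)=+1; sign (−1)^0·-1^3·+1^1 = -1.
(-1352078, -193154 / ℚ) ramifies at {13, 17, 19, ∞}: a division algebra.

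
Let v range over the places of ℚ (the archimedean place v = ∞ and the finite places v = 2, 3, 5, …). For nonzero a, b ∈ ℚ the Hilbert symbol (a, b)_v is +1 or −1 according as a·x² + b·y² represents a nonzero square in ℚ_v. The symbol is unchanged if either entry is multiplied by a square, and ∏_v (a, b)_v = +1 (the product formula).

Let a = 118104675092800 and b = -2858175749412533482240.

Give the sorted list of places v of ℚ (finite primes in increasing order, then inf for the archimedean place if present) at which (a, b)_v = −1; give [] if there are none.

[5, 29]

(a, b) ≡ (253, -597835) mod (ℚ^×)²; places V = {2, 5, 7, 11, 19, 23, 29, 31, ∞}.
(a,b)_19: α=2, u≡9; β=3, v≡2 (mod 19); (9|19)=+1, (2|19)=-1; sign (−1)^0·+1^3·-1^2 = +1.
(a,b)_∞: sgn(253)=+, sgn(-597835)=−, so +1.
(a,b)_7: α=0, u≡4; β=1, v≡1 (mod 7); (4|7)=+1, (1|7)=+1; sign (−1)^0·+1^1·+1^0 = +1.
(a,b)_2: α=6, β=8; u≡5, v≡5 (mod 8); ε(u)ε(v)=0·0, αω(v)=6·1, βω(u)=8·1; sum ≡ 0  ⇒  +1.
(a,b)_29: α=2, u≡8; β=3, v≡24 (mod 29); (8|29)=-1, (24|29)=+1; sign (−1)^0·-1^3·+1^2 = -1.
(a,b)_5: α=2, u≡2; β=1, v≡2 (mod 5); (2|5)=-1, (2|5)=-1; sign (−1)^0·-1^1·-1^2 = -1.
(a,b)_31: α=2, u≡5; β=3, v≡19 (mod 31); (5|31)=+1, (19|31)=+1; sign (−1)^0·+1^3·+1^2 = +1.
(a,b)_11: α=1, u≡9; β=2, v≡4 (mod 11); (9|11)=+1, (4|11)=+1; sign (−1)^0·+1^2·+1^1 = +1.
(a,b)_23: α=1, u≡21; β=2, v≡8 (mod 23); (21|23)=-1, (8|23)=+1; sign (−1)^0·-1^2·+1^1 = +1.
Ram(253, -597835) = {5, 29}; no ℚ_5-point on the conic.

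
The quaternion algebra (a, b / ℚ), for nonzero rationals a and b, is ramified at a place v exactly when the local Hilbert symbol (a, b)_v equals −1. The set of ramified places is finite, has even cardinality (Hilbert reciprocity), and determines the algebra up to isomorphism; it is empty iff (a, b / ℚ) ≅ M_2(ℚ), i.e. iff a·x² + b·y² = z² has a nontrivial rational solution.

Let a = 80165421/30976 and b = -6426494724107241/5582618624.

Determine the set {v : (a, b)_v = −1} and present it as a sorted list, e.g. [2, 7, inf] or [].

[11, 17]

(a, b) ≡ (629, -11) mod (ℚ^×)²; places V = {2, 3, 7, 11, 17, 37, ∞}.
(a,b)_2: α=-8, β=-22; u≡5, v≡5 (mod 8); ε(u)ε(v)=0·0, αω(v)=-8·1, βω(u)=-22·1; sum ≡ 0  ⇒  +1.
(a,b)_37: α=1, u≡14; β=2, v≡1 (mod 37); (14|37)=-1, (1|37)=+1; sign (−1)^0·-1^2·+1^1 = +1.
(a,b)_3: α=2, u≡2; β=4, v≡1 (mod 3); (2|3)=-1, (1|3)=+1; sign (−1)^0·-1^4·+1^2 = +1.
(a,b)_∞: sgn(629)=+, sgn(-11)=−, so +1.
(a,b)_7: α=2, u≡3; β=4, v≡6 (mod 7); (3|7)=-1, (6|7)=-1; sign (−1)^0·-1^4·-1^2 = +1.
(a,b)_17: α=3, u≡7; β=6, v≡3 (mod 17); (7|17)=-1, (3|17)=-1; sign (−1)^0·-1^6·-1^3 = -1.
(a,b)_11: α=-2, u≡2; β=-3, v≡2 (mod 11); (2|11)=-1, (2|11)=-1; sign (−1)^0·-1^-3·-1^-2 = -1.
(629, -11 / ℚ) ramifies at {11, 17}: a division algebra.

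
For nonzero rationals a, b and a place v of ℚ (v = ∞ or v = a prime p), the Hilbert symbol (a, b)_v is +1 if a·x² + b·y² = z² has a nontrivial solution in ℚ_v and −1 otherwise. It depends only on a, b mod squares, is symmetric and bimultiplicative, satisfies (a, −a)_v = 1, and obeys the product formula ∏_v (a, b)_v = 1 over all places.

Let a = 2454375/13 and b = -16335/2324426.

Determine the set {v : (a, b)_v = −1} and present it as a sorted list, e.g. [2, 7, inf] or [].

[2, 11]

Mod squares: a ≡ 51051, b ≡ -390. Check v ∈ {∞, 2, 3, 5, 7, 11, 13, 17, 23}.
v=23: a=23^0·(≡7), b=23^-2·(≡18) mod 23; (7|23)=-1, (18|23)=+1; (−1)^{0·-2·11}·(-1)^-2·(+1)^0 = +1.
v=7: a=7^1·(≡5), b=7^0·(≡4) mod 7; (5|7)=-1, (4|7)=+1; (−1)^{1·0·3}·(-1)^0·(+1)^1 = +1.
v=17: a=17^1·(≡10), b=17^0·(≡15) mod 17; (10|17)=-1, (15|17)=+1; (−1)^{1·0·8}·(-1)^0·(+1)^1 = +1.
v=11: a=11^1·(≡6), b=11^2·(≡6) mod 11; (6|11)=-1, (6|11)=-1; (−1)^{1·2·5}·(-1)^2·(-1)^1 = -1.
v=5: a=5^4·(≡4), b=5^1·(≡3) mod 5; (4|5)=+1, (3|5)=-1; (−1)^{4·1·2}·(+1)^1·(-1)^4 = +1.
v=2: v_2(a)=0, v_2(b)=-1; units ≡ 3, 5 (mod 8); ε·ε+αω+βω = 1·0+0·1+-1·1 ≡ 1  ⇒  (a,b)_2 = -1.
v=13: a=13^-1·(≡1), b=13^-3·(≡9) mod 13; (1|13)=+1, (9|13)=+1; (−1)^{-1·-3·6}·(+1)^-3·(+1)^-1 = +1.
v=3: a=3^1·(≡1), b=3^3·(≡2) mod 3; (1|3)=+1, (2|3)=-1; (−1)^{1·3·1}·(+1)^3·(-1)^1 = +1.
v=∞: 51051 > 0 and -390 < 0  ⇒  (a,b)_∞ = +1.
Ram(51051, -390) = {2, 11}; no ℚ_2-point on the conic.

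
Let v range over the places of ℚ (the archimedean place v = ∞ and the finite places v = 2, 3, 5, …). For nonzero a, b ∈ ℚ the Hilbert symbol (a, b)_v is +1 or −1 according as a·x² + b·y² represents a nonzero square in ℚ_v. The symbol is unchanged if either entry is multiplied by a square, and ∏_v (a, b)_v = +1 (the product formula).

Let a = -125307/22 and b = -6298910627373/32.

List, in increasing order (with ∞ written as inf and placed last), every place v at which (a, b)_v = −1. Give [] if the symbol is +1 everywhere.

(a, b) ≡ (-34034, -52026) mod (ℚ^×)²; places V = {2, 3, 7, 11, 13, 17, 19, 23, 29, ∞}.
(a,b)_13: α=1, u≡8; β=3, v≡11 (mod 13); (8|13)=-1, (11|13)=-1; sign (−1)^0·-1^3·-1^1 = +1.
(a,b)_7: α=1, u≡5; β=2, v≡3 (mod 7); (5|7)=-1, (3|7)=-1; sign (−1)^0·-1^2·-1^1 = -1.
(a,b)_11: α=-1, u≡8; β=0, v≡1 (mod 11); (8|11)=-1, (1|11)=+1; sign (−1)^0·-1^0·+1^-1 = +1.
(a,b)_3: α=4, u≡1; β=5, v≡1 (mod 3); (1|3)=+1, (1|3)=+1; sign (−1)^0·+1^5·+1^4 = +1.
(a,b)_2: α=-1, β=-5; u≡7, v≡3 (mod 8); ε(u)ε(v)=1·1, αω(v)=-1·1, βω(u)=-5·0; sum ≡ 0  ⇒  +1.
(a,b)_19: α=0, u≡12; β=2, v≡14 (mod 19); (12|19)=-1, (14|19)=-1; sign (−1)^0·-1^2·-1^0 = +1.
(a,b)_23: α=0, u≡3; β=1, v≡22 (mod 23); (3|23)=+1, (22|23)=-1; sign (−1)^0·+1^1·-1^0 = +1.
(a,b)_17: α=1, u≡15; β=0, v≡3 (mod 17); (15|17)=+1, (3|17)=-1; sign (−1)^0·+1^0·-1^1 = -1.
(a,b)_29: α=0, u≡8; β=1, v≡9 (mod 29); (8|29)=-1, (9|29)=+1; sign (−1)^0·-1^1·+1^0 = -1.
(a,b)_∞: sgn(-34034)=−, sgn(-52026)=−, so -1.
Ram(-34034, -52026) = {7, 17, 29, ∞}; no ℚ_7-point on the conic.

[7, 17, 29, inf]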